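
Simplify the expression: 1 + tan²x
1 + tan²x = sec²x (using Pythagorean identity)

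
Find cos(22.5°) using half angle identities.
cos(22.5°) = √((1 + cos 45°)/2) = √(2+√2)/2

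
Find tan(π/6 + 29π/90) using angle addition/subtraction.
tan(π/6 + 29π/90) = (tan π/6 + tan 29π/90)/(1 - tan π/6 tan 29π/90) = 28.64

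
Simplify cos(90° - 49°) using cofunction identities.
cos(90° - 49°) = sin(49°)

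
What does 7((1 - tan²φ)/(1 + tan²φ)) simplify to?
7((1 - tan²φ)/(1 + tan²φ)) = 7(cos(2φ)) (using Double angle)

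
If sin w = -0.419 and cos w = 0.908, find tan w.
tan w = sin w / cos w = -0.4615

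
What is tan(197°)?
tan(197°) = 0.3057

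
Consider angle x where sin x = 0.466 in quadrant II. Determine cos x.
cos x = ±√(1 - sin²x) = -0.8848 (negative in QII)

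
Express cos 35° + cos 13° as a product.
cos 35° + cos 13° = 2 cos(24°) cos(11°)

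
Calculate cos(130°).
cos(130°) = -0.6428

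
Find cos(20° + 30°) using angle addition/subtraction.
cos(20° + 30°) = cos 20° cos 30° - sin 20° sin 30° = 0.6428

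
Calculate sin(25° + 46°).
sin(25° + 46°) = sin 25° cos 46° + cos 25° sin 46° = 0.9455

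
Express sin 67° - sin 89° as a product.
sin 67° - sin 89° = 2 cos(78°) sin(-11°)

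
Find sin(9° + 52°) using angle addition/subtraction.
sin(9° + 52°) = sin 9° cos 52° + cos 9° sin 52° = 0.8746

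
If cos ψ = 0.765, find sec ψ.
sec ψ = 1/cos ψ = 1.307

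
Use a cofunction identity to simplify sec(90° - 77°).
sec(90° - 77°) = csc(77°)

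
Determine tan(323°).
tan(323°) = -0.7536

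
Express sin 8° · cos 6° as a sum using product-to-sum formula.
sin 8° cos 6° = (1/2)[sin(8°+6°) + sin(8°-6°)]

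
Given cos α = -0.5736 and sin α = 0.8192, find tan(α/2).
tan(α/2) = sin α / (1 + cos α) = 1.921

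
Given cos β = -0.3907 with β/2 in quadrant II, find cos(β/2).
cos(β/2) = ±√((1 + cos β)/2); negative since β/2 ∈ QII, so cos(β/2) = -0.552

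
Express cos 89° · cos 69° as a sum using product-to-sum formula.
cos 89° cos 69° = (1/2)[cos(89°-69°) + cos(89°+69°)]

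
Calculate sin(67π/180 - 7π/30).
sin(67π/180 - 7π/30) = sin 67π/180 cos 7π/30 - cos 67π/180 sin 7π/30 = 0.4226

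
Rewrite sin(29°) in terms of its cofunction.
sin(29°) = cos(90° - 29°) = cos(61°)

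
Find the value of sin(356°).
sin(356°) = -0.06976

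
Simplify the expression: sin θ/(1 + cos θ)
sin θ/(1 + cos θ) = tan(θ/2) (using Half angle)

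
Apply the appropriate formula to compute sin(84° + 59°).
sin(84° + 59°) = sin 84° cos 59° + cos 84° sin 59° = 0.6018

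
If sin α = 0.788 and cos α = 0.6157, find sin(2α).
sin(2α) = 2 sin α cos α = 0.9703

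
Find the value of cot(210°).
cot(210°) = √3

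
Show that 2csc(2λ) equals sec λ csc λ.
LHS = 2/sin(2λ) = 2/(2 sin λ cos λ) = 1/(sin λ cos λ) = (1/cos λ)(1/sin λ) = sec λ csc λ = RHS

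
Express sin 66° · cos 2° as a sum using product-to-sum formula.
sin 66° cos 2° = (1/2)[sin(66°+2°) + sin(66°-2°)]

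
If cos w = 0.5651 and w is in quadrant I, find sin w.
sin w = 0.825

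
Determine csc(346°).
csc(346°) = -4.134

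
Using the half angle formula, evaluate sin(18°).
sin(18°) = √((1 - cos 36°)/2) = 0.309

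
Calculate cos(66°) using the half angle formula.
cos(66°) = √((1 + cos 132°)/2) = 0.4067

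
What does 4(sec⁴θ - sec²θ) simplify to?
4(sec⁴θ - sec²θ) = 4(tan⁴θ + tan²θ) (using Pythagorean)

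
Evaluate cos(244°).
cos(244°) = -0.4384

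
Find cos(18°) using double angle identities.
cos(18°) = cos²9° - sin²9° = 0.9511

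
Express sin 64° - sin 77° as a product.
sin 64° - sin 77° = 2 cos(70.5°) sin(-6.5°)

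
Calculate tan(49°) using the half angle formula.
tan(49°) = sin 98° / (1 + cos 98°) = 1.15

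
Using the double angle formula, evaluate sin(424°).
sin(424°) = 2 sin 212° cos 212° = 0.8988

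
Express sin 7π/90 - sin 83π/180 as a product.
sin 7π/90 - sin 83π/180 = 2 cos(97π/360) sin(-23π/120)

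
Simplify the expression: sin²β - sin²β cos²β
sin²β - sin²β cos²β = sin⁴β (using Factoring)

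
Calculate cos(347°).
cos(347°) = 0.9744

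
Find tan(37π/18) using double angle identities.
tan(37π/18) = 2 tan 37π/36 / (1 - tan²37π/36) = 0.1763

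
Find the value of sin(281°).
sin(281°) = -0.9816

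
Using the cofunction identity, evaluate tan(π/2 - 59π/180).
tan(π/2 - 59π/180) = cot(59π/180) = 0.6009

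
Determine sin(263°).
sin(263°) = -0.9925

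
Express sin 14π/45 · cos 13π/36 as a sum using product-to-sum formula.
sin 14π/45 cos 13π/36 = (1/2)[sin(14π/45+13π/36) + sin(14π/45-13π/36)]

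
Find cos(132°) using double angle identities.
cos(132°) = cos²66° - sin²66° = -0.6691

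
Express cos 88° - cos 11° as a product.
cos 88° - cos 11° = -2 sin(49.5°) sin(38.5°)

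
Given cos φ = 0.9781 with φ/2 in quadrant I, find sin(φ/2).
sin(φ/2) = ±√((1 - cos φ)/2); positive since φ/2 ∈ QI, so sin(φ/2) = 0.1046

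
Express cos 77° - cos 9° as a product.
cos 77° - cos 9° = -2 sin(43°) sin(34°)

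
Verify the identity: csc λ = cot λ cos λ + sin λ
RHS = cos²λ/sin λ + sin λ = (cos²λ + sin²λ)/sin λ = 1/sin λ = csc λ = LHS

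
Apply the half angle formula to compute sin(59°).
sin(59°) = √((1 - cos 118°)/2) = 0.8572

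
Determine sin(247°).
sin(247°) = -0.9205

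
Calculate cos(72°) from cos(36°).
cos(72°) = cos²36° - sin²36° = 0.309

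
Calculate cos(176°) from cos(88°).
cos(176°) = cos²88° - sin²88° = -0.9976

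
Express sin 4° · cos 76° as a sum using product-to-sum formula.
sin 4° cos 76° = (1/2)[sin(4°+76°) + sin(4°-76°)]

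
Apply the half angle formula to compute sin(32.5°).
sin(32.5°) = √((1 - cos 65°)/2) = 0.5373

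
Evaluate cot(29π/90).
cot(29π/90) = 0.6249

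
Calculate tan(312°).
tan(312°) = -1.111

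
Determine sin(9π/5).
sin(9π/5) = -0.5878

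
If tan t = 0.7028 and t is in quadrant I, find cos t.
cos t = 0.8182 (using tan²t + 1 = sec²t)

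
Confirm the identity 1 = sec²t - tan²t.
RHS = 1/cos²t - sin²t/cos²t = (1 - sin²t)/cos²t = cos²t/cos²t = 1 = LHS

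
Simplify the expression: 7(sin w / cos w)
7(sin w / cos w) = 7(tan w) (using Quotient identity)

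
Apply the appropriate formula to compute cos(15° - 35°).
cos(15° - 35°) = cos 15° cos 35° + sin 15° sin 35° = 0.9397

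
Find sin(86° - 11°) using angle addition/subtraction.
sin(86° - 11°) = sin 86° cos 11° - cos 86° sin 11° = (√6+√2)/4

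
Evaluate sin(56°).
sin(56°) = 0.829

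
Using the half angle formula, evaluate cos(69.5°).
cos(69.5°) = √((1 + cos 139°)/2) = 0.3502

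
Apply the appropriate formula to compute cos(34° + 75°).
cos(34° + 75°) = cos 34° cos 75° - sin 34° sin 75° = -0.3256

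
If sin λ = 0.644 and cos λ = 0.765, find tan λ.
tan λ = sin λ / cos λ = 0.8418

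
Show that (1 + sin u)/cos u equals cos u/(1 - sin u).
LHS = (1 + sin u)(1 - sin u) / (cos u(1 - sin u)) = (1 - sin²u) / (cos u(1 - sin u)) = cos²u / (cos u(1 - sin u)) = cos u/(1 - sin u) = RHS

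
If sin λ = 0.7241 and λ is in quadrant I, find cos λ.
cos λ = 0.6897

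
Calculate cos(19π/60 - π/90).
cos(19π/60 - π/90) = cos 19π/60 cos π/90 + sin 19π/60 sin π/90 = 0.5736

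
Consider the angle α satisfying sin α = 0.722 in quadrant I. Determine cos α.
cos α = √(1 - sin²α) = 0.6919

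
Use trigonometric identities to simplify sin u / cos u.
sin u / cos u = tan u (using Quotient identity)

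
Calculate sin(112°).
sin(112°) = 0.9272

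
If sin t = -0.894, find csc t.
csc t = 1/sin t = -1.119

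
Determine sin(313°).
sin(313°) = -0.7314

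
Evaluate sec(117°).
sec(117°) = -2.203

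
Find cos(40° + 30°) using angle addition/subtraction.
cos(40° + 30°) = cos 40° cos 30° - sin 40° sin 30° = 0.342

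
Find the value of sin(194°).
sin(194°) = -0.2419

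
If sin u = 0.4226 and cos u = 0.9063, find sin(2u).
sin(2u) = 2 sin u cos u = 0.766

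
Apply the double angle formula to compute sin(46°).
sin(46°) = 2 sin 23° cos 23° = 0.7193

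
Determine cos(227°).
cos(227°) = -0.682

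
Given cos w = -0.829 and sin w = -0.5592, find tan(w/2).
tan(w/2) = sin w / (1 + cos w) = -3.27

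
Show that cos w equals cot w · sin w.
RHS = (cos w/sin w) · sin w = cos w = LHS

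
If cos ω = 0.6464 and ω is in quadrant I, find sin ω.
sin ω = 0.763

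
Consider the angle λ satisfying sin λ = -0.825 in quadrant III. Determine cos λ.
cos λ = ±√(1 - sin²λ) = -0.5651 (negative in QIII)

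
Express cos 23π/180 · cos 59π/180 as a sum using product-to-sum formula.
cos 23π/180 cos 59π/180 = (1/2)[cos(23π/180-59π/180) + cos(23π/180+59π/180)]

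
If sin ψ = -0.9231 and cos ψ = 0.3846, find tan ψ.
tan ψ = sin ψ / cos ψ = -2.4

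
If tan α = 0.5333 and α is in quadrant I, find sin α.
sin α = 0.4706 (using tan²α + 1 = sec²α)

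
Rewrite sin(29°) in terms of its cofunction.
sin(29°) = cos(90° - 29°) = cos(61°)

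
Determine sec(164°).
sec(164°) = -1.04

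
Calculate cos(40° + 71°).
cos(40° + 71°) = cos 40° cos 71° - sin 40° sin 71° = -0.3584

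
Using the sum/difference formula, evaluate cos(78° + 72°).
cos(78° + 72°) = cos 78° cos 72° - sin 78° sin 72° = -√3/2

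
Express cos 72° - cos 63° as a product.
cos 72° - cos 63° = -2 sin(67.5°) sin(4.5°)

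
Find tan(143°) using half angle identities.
tan(143°) = sin 286° / (1 + cos 286°) = -0.7536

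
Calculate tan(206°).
tan(206°) = 0.4877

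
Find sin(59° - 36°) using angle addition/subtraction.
sin(59° - 36°) = sin 59° cos 36° - cos 59° sin 36° = 0.3907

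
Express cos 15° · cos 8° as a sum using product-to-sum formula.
cos 15° cos 8° = (1/2)[cos(15°-8°) + cos(15°+8°)]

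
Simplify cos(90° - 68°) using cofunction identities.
cos(90° - 68°) = sin(68°)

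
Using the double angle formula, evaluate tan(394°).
tan(394°) = 2 tan 197° / (1 - tan²197°) = 0.6745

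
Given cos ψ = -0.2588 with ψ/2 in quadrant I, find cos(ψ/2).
cos(ψ/2) = ±√((1 + cos ψ)/2); positive since ψ/2 ∈ QI, so cos(ψ/2) = 0.6088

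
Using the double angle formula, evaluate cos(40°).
cos(40°) = cos²20° - sin²20° = 0.766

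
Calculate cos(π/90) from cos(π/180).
cos(π/90) = cos²π/180 - sin²π/180 = 0.9994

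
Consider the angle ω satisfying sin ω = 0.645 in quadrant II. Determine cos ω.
cos ω = ±√(1 - sin²ω) = -0.7642 (negative in QII)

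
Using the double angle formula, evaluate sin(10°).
sin(10°) = 2 sin 5° cos 5° = 0.1736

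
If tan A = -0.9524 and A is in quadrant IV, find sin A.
sin A = -0.6897 (using tan²A + 1 = sec²A)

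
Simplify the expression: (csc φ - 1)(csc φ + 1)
(csc φ - 1)(csc φ + 1) = cot²φ (using Diff. of squares)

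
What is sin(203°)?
sin(203°) = -0.3907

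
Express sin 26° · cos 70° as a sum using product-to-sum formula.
sin 26° cos 70° = (1/2)[sin(26°+70°) + sin(26°-70°)]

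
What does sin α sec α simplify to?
sin α sec α = tan α (using Reciprocal + quotient)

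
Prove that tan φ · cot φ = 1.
LHS = (sin φ/cos φ) · (cos φ/sin φ) = 1 = RHS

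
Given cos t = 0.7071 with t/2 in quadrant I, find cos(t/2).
cos(t/2) = ±√((1 + cos t)/2); positive since t/2 ∈ QI, so cos(t/2) = 0.9239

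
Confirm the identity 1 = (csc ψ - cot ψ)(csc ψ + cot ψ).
RHS = csc²ψ - cot²ψ = (1 + cot²ψ) - cot²ψ = 1 = LHS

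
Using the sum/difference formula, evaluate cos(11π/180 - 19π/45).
cos(11π/180 - 19π/45) = cos 11π/180 cos 19π/45 + sin 11π/180 sin 19π/45 = 0.4226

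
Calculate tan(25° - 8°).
tan(25° - 8°) = (tan 25° - tan 8°)/(1 + tan 25° tan 8°) = 0.3057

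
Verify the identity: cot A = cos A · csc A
RHS = cos A · (1/sin A) = cos A/sin A = cot A = LHS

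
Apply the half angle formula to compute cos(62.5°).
cos(62.5°) = √((1 + cos 125°)/2) = 0.4617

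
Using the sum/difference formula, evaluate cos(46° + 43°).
cos(46° + 43°) = cos 46° cos 43° - sin 46° sin 43° = 0.01745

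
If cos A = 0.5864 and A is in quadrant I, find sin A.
sin A = 0.81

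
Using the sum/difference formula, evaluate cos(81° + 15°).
cos(81° + 15°) = cos 81° cos 15° - sin 81° sin 15° = -0.1045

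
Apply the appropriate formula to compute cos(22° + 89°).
cos(22° + 89°) = cos 22° cos 89° - sin 22° sin 89° = -0.3584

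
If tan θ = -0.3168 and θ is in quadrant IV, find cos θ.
cos θ = 0.9533 (using tan²θ + 1 = sec²θ)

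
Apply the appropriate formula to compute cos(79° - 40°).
cos(79° - 40°) = cos 79° cos 40° + sin 79° sin 40° = 0.7771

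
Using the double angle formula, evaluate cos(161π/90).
cos(161π/90) = cos²161π/180 - sin²161π/180 = 0.788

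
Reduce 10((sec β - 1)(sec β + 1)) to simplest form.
10((sec β - 1)(sec β + 1)) = 10(tan²β) (using Diff. of squares)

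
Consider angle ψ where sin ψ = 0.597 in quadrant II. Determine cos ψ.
cos ψ = ±√(1 - sin²ψ) = -0.8022 (negative in QII)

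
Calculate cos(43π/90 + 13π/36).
cos(43π/90 + 13π/36) = cos 43π/90 cos 13π/36 - sin 43π/90 sin 13π/36 = -0.8746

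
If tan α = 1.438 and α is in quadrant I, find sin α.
sin α = 0.821 (using tan²α + 1 = sec²α)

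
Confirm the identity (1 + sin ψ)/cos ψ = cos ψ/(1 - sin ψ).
LHS = (1 + sin ψ)(1 - sin ψ) / (cos ψ(1 - sin ψ)) = (1 - sin²ψ) / (cos ψ(1 - sin ψ)) = cos²ψ / (cos ψ(1 - sin ψ)) = cos ψ/(1 - sin ψ) = RHS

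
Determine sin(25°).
sin(25°) = 0.4226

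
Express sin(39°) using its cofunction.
sin(39°) = cos(90° - 39°) = cos(51°)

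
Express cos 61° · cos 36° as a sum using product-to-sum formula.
cos 61° cos 36° = (1/2)[cos(61°-36°) + cos(61°+36°)]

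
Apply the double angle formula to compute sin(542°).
sin(542°) = 2 sin 271° cos 271° = -0.0349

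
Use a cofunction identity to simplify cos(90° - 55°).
cos(90° - 55°) = sin(55°)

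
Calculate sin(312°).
sin(312°) = -0.7431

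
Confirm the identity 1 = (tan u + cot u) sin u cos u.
RHS = (sin u/cos u + cos u/sin u) sin u cos u = ((sin²u + cos²u)/(sin u cos u)) · sin u cos u = sin²u + cos²u = 1 = LHS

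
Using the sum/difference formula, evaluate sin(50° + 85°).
sin(50° + 85°) = sin 50° cos 85° + cos 50° sin 85° = √2/2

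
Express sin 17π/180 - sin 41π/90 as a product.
sin 17π/180 - sin 41π/90 = 2 cos(11π/40) sin(-13π/72)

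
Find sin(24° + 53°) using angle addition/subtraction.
sin(24° + 53°) = sin 24° cos 53° + cos 24° sin 53° = 0.9744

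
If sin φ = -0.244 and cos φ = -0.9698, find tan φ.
tan φ = sin φ / cos φ = 0.2516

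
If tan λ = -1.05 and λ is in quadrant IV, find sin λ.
sin λ = -0.7241 (using tan²λ + 1 = sec²λ)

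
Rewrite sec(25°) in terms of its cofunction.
sec(25°) = csc(90° - 25°) = csc(65°)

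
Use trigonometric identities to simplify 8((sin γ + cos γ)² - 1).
8((sin γ + cos γ)² - 1) = 8(sin(2γ)) (using Pythagorean + double angle)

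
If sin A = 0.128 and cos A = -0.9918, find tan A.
tan A = sin A / cos A = -0.1291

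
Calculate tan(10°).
tan(10°) = 0.1763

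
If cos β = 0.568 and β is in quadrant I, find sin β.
sin β = 0.823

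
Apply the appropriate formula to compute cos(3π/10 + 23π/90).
cos(3π/10 + 23π/90) = cos 3π/10 cos 23π/90 - sin 3π/10 sin 23π/90 = -0.1736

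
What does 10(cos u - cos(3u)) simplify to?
10(cos u - cos(3u)) = 10(2 sin(2u) sin u) (using Sum-to-product)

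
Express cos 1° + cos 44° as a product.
cos 1° + cos 44° = 2 cos(22.5°) cos(-21.5°)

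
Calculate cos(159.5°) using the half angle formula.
cos(159.5°) = -√((1 + cos 319°)/2) = -0.9367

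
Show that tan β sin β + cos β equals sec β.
LHS = sin²β/cos β + cos β = (sin²β + cos²β)/cos β = 1/cos β = sec β = RHS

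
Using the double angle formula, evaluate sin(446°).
sin(446°) = 2 sin 223° cos 223° = 0.9976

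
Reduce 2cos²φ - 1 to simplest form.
2cos²φ - 1 = cos(2φ) (using Double angle)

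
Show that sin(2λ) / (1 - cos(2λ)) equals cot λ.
LHS = 2 sin λ cos λ / (2sin²λ) = cos λ/sin λ = cot λ = RHS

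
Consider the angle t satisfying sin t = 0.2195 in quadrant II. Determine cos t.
cos t = ±√(1 - sin²t) = -0.9756 (negative in QII)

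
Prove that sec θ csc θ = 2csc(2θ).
RHS = 2/sin(2θ) = 2/(2 sin θ cos θ) = 1/(sin θ cos θ) = (1/cos θ)(1/sin θ) = sec θ csc θ = LHS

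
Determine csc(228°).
csc(228°) = -1.346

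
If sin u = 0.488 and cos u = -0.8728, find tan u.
tan u = sin u / cos u = -0.5591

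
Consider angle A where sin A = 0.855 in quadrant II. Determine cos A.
cos A = ±√(1 - sin²A) = -0.5186 (negative in QII)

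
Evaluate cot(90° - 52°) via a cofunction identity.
cot(90° - 52°) = tan(52°) = 1.28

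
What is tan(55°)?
tan(55°) = 1.428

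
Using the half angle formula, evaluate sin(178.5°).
sin(178.5°) = √((1 - cos 357°)/2) = 0.02618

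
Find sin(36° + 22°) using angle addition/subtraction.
sin(36° + 22°) = sin 36° cos 22° + cos 36° sin 22° = 0.848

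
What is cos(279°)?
cos(279°) = 0.1564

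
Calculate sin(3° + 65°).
sin(3° + 65°) = sin 3° cos 65° + cos 3° sin 65° = 0.9272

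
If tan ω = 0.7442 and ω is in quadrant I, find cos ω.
cos ω = 0.8022 (using tan²ω + 1 = sec²ω)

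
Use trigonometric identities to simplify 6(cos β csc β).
6(cos β csc β) = 6(cot β) (using Reciprocal + quotient)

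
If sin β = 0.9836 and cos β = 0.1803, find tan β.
tan β = sin β / cos β = 5.455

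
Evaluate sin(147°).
sin(147°) = 0.5446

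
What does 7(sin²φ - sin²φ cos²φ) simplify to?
7(sin²φ - sin²φ cos²φ) = 7(sin⁴φ) (using Factoring)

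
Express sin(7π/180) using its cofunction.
sin(7π/180) = cos(π/2 - 7π/180) = cos(83π/180)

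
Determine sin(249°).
sin(249°) = -0.9336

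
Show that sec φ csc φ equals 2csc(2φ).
RHS = 2/sin(2φ) = 2/(2 sin φ cos φ) = 1/(sin φ cos φ) = (1/cos φ)(1/sin φ) = sec φ csc φ = LHS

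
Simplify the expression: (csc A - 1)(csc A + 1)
(csc A - 1)(csc A + 1) = cot²A (using Diff. of squares)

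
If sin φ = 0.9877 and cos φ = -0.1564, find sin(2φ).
sin(2φ) = 2 sin φ cos φ = -0.309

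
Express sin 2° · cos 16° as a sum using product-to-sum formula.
sin 2° cos 16° = (1/2)[sin(2°+16°) + sin(2°-16°)]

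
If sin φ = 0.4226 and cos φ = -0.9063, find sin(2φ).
sin(2φ) = 2 sin φ cos φ = -0.766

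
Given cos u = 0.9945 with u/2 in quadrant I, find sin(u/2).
sin(u/2) = ±√((1 - cos u)/2); positive since u/2 ∈ QI, so sin(u/2) = 0.05244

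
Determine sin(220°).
sin(220°) = -0.6428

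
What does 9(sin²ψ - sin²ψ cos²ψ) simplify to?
9(sin²ψ - sin²ψ cos²ψ) = 9(sin⁴ψ) (using Factoring)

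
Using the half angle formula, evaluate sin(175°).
sin(175°) = √((1 - cos 350°)/2) = 0.08716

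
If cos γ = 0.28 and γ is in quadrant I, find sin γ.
sin γ = 0.96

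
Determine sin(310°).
sin(310°) = -0.766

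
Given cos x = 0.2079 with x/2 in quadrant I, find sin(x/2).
sin(x/2) = ±√((1 - cos x)/2); positive since x/2 ∈ QI, so sin(x/2) = 0.6293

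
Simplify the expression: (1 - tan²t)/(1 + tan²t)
(1 - tan²t)/(1 + tan²t) = cos(2t) (using Double angle)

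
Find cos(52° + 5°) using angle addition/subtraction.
cos(52° + 5°) = cos 52° cos 5° - sin 52° sin 5° = 0.5446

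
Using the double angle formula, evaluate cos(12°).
cos(12°) = cos²6° - sin²6° = 0.9781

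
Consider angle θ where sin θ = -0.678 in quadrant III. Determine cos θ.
cos θ = ±√(1 - sin²θ) = -0.7351 (negative in QIII)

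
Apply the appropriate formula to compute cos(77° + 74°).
cos(77° + 74°) = cos 77° cos 74° - sin 77° sin 74° = -0.8746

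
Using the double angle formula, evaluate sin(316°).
sin(316°) = 2 sin 158° cos 158° = -0.6947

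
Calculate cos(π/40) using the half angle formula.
cos(π/40) = √((1 + cos π/20)/2) = 0.9969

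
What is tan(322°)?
tan(322°) = -0.7813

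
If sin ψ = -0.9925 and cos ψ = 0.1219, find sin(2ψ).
sin(2ψ) = 2 sin ψ cos ψ = -0.242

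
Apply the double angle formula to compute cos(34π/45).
cos(34π/45) = cos²17π/45 - sin²17π/45 = -0.7193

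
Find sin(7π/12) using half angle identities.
sin(7π/12) = √((1 - cos 7π/6)/2) = (√6+√2)/4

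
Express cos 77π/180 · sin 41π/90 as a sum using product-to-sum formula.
cos 77π/180 sin 41π/90 = (1/2)[sin(77π/180+41π/90) - sin(77π/180-41π/90)]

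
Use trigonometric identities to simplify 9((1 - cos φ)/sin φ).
9((1 - cos φ)/sin φ) = 9(tan(φ/2)) (using Half angle)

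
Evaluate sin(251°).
sin(251°) = -0.9455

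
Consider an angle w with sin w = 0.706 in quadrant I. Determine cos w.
cos w = √(1 - sin²w) = 0.7082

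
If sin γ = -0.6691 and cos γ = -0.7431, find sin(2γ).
sin(2γ) = 2 sin γ cos γ = 0.9944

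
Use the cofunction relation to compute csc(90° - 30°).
csc(90° - 30°) = sec(30°) = 2√3/3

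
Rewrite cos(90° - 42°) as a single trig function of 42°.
cos(90° - 42°) = sin(42°)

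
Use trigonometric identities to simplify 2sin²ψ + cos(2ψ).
2sin²ψ + cos(2ψ) = 1 (using Double angle)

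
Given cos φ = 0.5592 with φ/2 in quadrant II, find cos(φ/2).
cos(φ/2) = ±√((1 + cos φ)/2); negative since φ/2 ∈ QII, so cos(φ/2) = -0.8829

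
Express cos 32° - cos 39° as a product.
cos 32° - cos 39° = -2 sin(35.5°) sin(-3.5°)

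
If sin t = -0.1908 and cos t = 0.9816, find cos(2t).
cos(2t) = cos²t - sin²t = 0.9271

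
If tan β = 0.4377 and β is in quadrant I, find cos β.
cos β = 0.9161 (using tan²β + 1 = sec²β)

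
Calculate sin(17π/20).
sin(17π/20) = 0.454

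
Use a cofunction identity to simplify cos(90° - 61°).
cos(90° - 61°) = sin(61°)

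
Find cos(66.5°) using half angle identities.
cos(66.5°) = √((1 + cos 133°)/2) = 0.3987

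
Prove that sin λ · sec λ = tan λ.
LHS = sin λ · (1/cos λ) = sin λ/cos λ = tan λ = RHS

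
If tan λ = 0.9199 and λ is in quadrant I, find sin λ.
sin λ = 0.677 (using tan²λ + 1 = sec²λ)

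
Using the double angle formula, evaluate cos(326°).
cos(326°) = 2cos²163° - 1 = 0.829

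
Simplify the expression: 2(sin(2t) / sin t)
2(sin(2t) / sin t) = 2(2 cos t) (using Double angle)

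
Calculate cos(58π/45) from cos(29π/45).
cos(58π/45) = cos²29π/45 - sin²29π/45 = -0.6157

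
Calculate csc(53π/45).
csc(53π/45) = -1.887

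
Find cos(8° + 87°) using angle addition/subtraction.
cos(8° + 87°) = cos 8° cos 87° - sin 8° sin 87° = -0.08716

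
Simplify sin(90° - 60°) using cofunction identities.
sin(90° - 60°) = cos(60°)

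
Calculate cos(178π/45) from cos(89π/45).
cos(178π/45) = cos²89π/45 - sin²89π/45 = 0.9903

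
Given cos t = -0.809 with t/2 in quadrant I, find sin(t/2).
sin(t/2) = ±√((1 - cos t)/2); positive since t/2 ∈ QI, so sin(t/2) = 0.9511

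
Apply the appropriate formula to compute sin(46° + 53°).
sin(46° + 53°) = sin 46° cos 53° + cos 46° sin 53° = 0.9877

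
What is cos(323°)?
cos(323°) = 0.7986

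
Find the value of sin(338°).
sin(338°) = -0.3746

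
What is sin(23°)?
sin(23°) = 0.3907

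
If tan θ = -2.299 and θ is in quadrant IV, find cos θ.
cos θ = 0.3989 (using tan²θ + 1 = sec²θ)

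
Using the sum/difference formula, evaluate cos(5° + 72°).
cos(5° + 72°) = cos 5° cos 72° - sin 5° sin 72° = 0.225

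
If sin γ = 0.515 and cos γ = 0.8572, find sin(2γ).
sin(2γ) = 2 sin γ cos γ = 0.8829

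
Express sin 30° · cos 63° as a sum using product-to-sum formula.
sin 30° cos 63° = (1/2)[sin(30°+63°) + sin(30°-63°)]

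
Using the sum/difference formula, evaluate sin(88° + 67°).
sin(88° + 67°) = sin 88° cos 67° + cos 88° sin 67° = 0.4226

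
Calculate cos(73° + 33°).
cos(73° + 33°) = cos 73° cos 33° - sin 73° sin 33° = -0.2756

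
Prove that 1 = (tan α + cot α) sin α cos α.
RHS = (sin α/cos α + cos α/sin α) sin α cos α = ((sin²α + cos²α)/(sin α cos α)) · sin α cos α = sin²α + cos²α = 1 = LHS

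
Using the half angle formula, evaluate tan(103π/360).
tan(103π/360) = sin 103π/180 / (1 + cos 103π/180) = 1.257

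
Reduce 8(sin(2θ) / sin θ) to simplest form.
8(sin(2θ) / sin θ) = 8(2 cos θ) (using Double angle)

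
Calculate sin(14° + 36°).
sin(14° + 36°) = sin 14° cos 36° + cos 14° sin 36° = 0.766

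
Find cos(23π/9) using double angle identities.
cos(23π/9) = cos²23π/18 - sin²23π/18 = -0.1736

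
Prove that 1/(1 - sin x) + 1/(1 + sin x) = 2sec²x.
LHS = [(1 + sin x) + (1 - sin x)] / [(1 - sin x)(1 + sin x)] = 2/(1 - sin²x) = 2/cos²x = 2sec²x = RHS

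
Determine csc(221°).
csc(221°) = -1.524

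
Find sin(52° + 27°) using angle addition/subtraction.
sin(52° + 27°) = sin 52° cos 27° + cos 52° sin 27° = 0.9816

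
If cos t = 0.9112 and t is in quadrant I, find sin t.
sin t = 0.412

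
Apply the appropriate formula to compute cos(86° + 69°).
cos(86° + 69°) = cos 86° cos 69° - sin 86° sin 69° = -0.9063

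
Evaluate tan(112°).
tan(112°) = -2.475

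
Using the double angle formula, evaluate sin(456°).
sin(456°) = 2 sin 228° cos 228° = 0.9945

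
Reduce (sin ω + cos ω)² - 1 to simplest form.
(sin ω + cos ω)² - 1 = sin(2ω) (using Pythagorean + double angle)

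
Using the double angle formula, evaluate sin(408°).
sin(408°) = 2 sin 204° cos 204° = 0.7431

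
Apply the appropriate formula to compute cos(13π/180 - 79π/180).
cos(13π/180 - 79π/180) = cos 13π/180 cos 79π/180 + sin 13π/180 sin 79π/180 = 0.4067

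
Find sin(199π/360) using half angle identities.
sin(199π/360) = √((1 - cos 199π/180)/2) = 0.9863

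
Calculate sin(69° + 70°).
sin(69° + 70°) = sin 69° cos 70° + cos 69° sin 70° = 0.6561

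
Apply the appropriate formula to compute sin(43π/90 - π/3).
sin(43π/90 - π/3) = sin 43π/90 cos π/3 - cos 43π/90 sin π/3 = 0.4384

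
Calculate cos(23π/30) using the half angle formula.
cos(23π/30) = -√((1 + cos 23π/15)/2) = -0.7431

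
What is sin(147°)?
sin(147°) = 0.5446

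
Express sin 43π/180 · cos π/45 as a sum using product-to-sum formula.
sin 43π/180 cos π/45 = (1/2)[sin(43π/180+π/45) + sin(43π/180-π/45)]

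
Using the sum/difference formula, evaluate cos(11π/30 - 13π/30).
cos(11π/30 - 13π/30) = cos 11π/30 cos 13π/30 + sin 11π/30 sin 13π/30 = 0.9781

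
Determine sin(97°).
sin(97°) = 0.9925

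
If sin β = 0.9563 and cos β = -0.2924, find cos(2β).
cos(2β) = cos²β - sin²β = -0.829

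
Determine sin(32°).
sin(32°) = 0.5299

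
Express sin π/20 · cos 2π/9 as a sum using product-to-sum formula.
sin π/20 cos 2π/9 = (1/2)[sin(π/20+2π/9) + sin(π/20-2π/9)]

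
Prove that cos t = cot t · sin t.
RHS = (cos t/sin t) · sin t = cos t = LHS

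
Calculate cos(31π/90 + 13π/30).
cos(31π/90 + 13π/30) = cos 31π/90 cos 13π/30 - sin 31π/90 sin 13π/30 = -0.766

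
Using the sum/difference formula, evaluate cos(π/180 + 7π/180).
cos(π/180 + 7π/180) = cos π/180 cos 7π/180 - sin π/180 sin 7π/180 = 0.9903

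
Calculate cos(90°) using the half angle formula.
cos(90°) = √((1 + cos 180°)/2) = 0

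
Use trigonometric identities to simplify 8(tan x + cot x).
8(tan x + cot x) = 8(sec x csc x) (using Quotient identities)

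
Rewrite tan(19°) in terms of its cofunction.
tan(19°) = cot(90° - 19°) = cot(71°)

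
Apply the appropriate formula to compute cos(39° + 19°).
cos(39° + 19°) = cos 39° cos 19° - sin 39° sin 19° = 0.5299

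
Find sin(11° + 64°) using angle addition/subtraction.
sin(11° + 64°) = sin 11° cos 64° + cos 11° sin 64° = (√6+√2)/4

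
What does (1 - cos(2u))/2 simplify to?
(1 - cos(2u))/2 = sin²u (using Power reduction)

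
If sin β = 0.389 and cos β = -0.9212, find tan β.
tan β = sin β / cos β = -0.4223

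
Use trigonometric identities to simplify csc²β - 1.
csc²β - 1 = cot²β (using Pythagorean identity)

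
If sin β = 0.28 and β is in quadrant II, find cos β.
cos β = -0.96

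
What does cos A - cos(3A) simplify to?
cos A - cos(3A) = 2 sin(2A) sin A (using Sum-to-product)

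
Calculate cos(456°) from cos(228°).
cos(456°) = cos²228° - sin²228° = -0.1045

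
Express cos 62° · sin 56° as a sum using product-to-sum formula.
cos 62° sin 56° = (1/2)[sin(62°+56°) - sin(62°-56°)]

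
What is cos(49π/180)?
cos(49π/180) = 0.6561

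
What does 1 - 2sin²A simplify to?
1 - 2sin²A = cos(2A) (using Double angle)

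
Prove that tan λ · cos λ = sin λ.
LHS = (sin λ/cos λ) · cos λ = sin λ = RHS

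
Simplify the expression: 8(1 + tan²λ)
8(1 + tan²λ) = 8(sec²λ) (using Pythagorean identity)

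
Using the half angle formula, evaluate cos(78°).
cos(78°) = √((1 + cos 156°)/2) = 0.2079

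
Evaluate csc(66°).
csc(66°) = 1.095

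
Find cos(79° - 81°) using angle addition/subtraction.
cos(79° - 81°) = cos 79° cos 81° + sin 79° sin 81° = 0.9994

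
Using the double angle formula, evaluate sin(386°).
sin(386°) = 2 sin 193° cos 193° = 0.4384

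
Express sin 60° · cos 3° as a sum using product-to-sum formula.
sin 60° cos 3° = (1/2)[sin(60°+3°) + sin(60°-3°)]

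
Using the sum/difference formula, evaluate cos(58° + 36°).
cos(58° + 36°) = cos 58° cos 36° - sin 58° sin 36° = -0.06976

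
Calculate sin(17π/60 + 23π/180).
sin(17π/60 + 23π/180) = sin 17π/60 cos 23π/180 + cos 17π/60 sin 23π/180 = 0.9613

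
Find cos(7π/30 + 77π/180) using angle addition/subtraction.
cos(7π/30 + 77π/180) = cos 7π/30 cos 77π/180 - sin 7π/30 sin 77π/180 = -0.4848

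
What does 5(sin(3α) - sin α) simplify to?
5(sin(3α) - sin α) = 5(2 cos(2α) sin α) (using Sum-to-product)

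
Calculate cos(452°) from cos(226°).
cos(452°) = cos²226° - sin²226° = -0.0349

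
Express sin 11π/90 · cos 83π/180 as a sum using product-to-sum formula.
sin 11π/90 cos 83π/180 = (1/2)[sin(11π/90+83π/180) + sin(11π/90-83π/180)]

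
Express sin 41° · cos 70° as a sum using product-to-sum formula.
sin 41° cos 70° = (1/2)[sin(41°+70°) + sin(41°-70°)]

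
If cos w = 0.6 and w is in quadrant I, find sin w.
sin w = 0.8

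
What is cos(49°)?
cos(49°) = 0.6561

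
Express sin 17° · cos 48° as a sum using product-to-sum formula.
sin 17° cos 48° = (1/2)[sin(17°+48°) + sin(17°-48°)]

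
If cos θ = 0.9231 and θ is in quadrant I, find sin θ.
sin θ = 0.3846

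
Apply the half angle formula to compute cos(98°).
cos(98°) = -√((1 + cos 196°)/2) = -0.1392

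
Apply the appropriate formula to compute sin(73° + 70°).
sin(73° + 70°) = sin 73° cos 70° + cos 73° sin 70° = 0.6018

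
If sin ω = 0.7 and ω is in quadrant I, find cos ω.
cos ω = 0.7141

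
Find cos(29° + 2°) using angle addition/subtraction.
cos(29° + 2°) = cos 29° cos 2° - sin 29° sin 2° = 0.8572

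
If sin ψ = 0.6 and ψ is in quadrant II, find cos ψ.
cos ψ = -0.8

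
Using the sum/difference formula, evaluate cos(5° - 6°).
cos(5° - 6°) = cos 5° cos 6° + sin 5° sin 6° = 0.9998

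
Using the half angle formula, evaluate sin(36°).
sin(36°) = √((1 - cos 72°)/2) = 0.5878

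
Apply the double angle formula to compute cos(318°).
cos(318°) = cos²159° - sin²159° = 0.7431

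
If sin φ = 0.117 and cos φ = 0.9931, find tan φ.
tan φ = sin φ / cos φ = 0.1178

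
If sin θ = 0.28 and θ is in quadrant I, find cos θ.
cos θ = 0.96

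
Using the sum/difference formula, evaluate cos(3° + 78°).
cos(3° + 78°) = cos 3° cos 78° - sin 3° sin 78° = 0.1564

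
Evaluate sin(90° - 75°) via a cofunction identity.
sin(90° - 75°) = cos(75°) = (√6-√2)/4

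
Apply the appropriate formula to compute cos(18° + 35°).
cos(18° + 35°) = cos 18° cos 35° - sin 18° sin 35° = 0.6018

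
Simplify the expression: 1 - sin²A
1 - sin²A = cos²A (using Pythagorean identity)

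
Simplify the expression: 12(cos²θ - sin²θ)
12(cos²θ - sin²θ) = 12(cos(2θ)) (using Double angle)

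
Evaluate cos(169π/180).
cos(169π/180) = -0.9816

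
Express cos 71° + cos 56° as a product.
cos 71° + cos 56° = 2 cos(63.5°) cos(7.5°)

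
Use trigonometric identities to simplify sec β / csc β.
sec β / csc β = tan β (using Reciprocal identities)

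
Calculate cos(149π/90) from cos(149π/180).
cos(149π/90) = cos²149π/180 - sin²149π/180 = 0.4695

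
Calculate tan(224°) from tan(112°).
tan(224°) = 2 tan 112° / (1 - tan²112°) = 0.9657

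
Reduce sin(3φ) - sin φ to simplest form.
sin(3φ) - sin φ = 2 cos(2φ) sin φ (using Sum-to-product)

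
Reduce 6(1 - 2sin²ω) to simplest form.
6(1 - 2sin²ω) = 6(cos(2ω)) (using Double angle)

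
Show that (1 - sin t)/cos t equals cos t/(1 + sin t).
LHS = (1 - sin t)(1 + sin t) / (cos t(1 + sin t)) = (1 - sin²t) / (cos t(1 + sin t)) = cos²t / (cos t(1 + sin t)) = cos t/(1 + sin t) = RHS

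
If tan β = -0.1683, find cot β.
cot β = 1/tan β = -5.942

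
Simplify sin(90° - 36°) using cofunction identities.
sin(90° - 36°) = cos(36°)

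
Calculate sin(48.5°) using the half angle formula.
sin(48.5°) = √((1 - cos 97°)/2) = 0.749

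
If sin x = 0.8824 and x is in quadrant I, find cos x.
cos x = 0.4705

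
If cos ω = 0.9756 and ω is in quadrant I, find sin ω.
sin ω = 0.2196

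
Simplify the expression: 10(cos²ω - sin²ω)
10(cos²ω - sin²ω) = 10(cos(2ω)) (using Double angle)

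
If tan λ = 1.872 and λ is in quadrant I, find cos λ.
cos λ = 0.4712 (using tan²λ + 1 = sec²λ)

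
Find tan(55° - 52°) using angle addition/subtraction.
tan(55° - 52°) = (tan 55° - tan 52°)/(1 + tan 55° tan 52°) = 0.05241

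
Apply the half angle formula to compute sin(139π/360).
sin(139π/360) = √((1 - cos 139π/180)/2) = 0.9367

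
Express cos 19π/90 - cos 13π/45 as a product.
cos 19π/90 - cos 13π/45 = -2 sin(π/4) sin(-7π/180)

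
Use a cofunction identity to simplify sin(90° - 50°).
sin(90° - 50°) = cos(50°)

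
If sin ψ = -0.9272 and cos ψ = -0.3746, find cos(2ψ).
cos(2ψ) = cos²ψ - sin²ψ = -0.7194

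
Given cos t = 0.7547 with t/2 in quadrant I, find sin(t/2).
sin(t/2) = ±√((1 - cos t)/2); positive since t/2 ∈ QI, so sin(t/2) = 0.3502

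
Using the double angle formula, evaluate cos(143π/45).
cos(143π/45) = cos²143π/90 - sin²143π/90 = -0.848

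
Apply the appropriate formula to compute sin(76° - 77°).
sin(76° - 77°) = sin 76° cos 77° - cos 76° sin 77° = -0.01745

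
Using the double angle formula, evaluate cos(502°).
cos(502°) = cos²251° - sin²251° = -0.788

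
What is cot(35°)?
cot(35°) = 1.428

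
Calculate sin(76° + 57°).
sin(76° + 57°) = sin 76° cos 57° + cos 76° sin 57° = 0.7314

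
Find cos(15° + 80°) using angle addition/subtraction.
cos(15° + 80°) = cos 15° cos 80° - sin 15° sin 80° = -0.08716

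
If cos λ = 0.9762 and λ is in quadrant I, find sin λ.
sin λ = 0.2169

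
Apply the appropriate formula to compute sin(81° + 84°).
sin(81° + 84°) = sin 81° cos 84° + cos 81° sin 84° = (√6-√2)/4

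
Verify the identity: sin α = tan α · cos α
RHS = (sin α/cos α) · cos α = sin α = LHS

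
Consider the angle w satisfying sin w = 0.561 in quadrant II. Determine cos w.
cos w = ±√(1 - sin²w) = -0.8278 (negative in QII)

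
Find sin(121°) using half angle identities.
sin(121°) = √((1 - cos 242°)/2) = 0.8572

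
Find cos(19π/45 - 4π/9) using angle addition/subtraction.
cos(19π/45 - 4π/9) = cos 19π/45 cos 4π/9 + sin 19π/45 sin 4π/9 = 0.9976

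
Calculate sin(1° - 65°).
sin(1° - 65°) = sin 1° cos 65° - cos 1° sin 65° = -0.8988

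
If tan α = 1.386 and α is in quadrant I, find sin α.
sin α = 0.811 (using tan²α + 1 = sec²α)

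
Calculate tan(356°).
tan(356°) = -0.06993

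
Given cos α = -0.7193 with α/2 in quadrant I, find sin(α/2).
sin(α/2) = ±√((1 - cos α)/2); positive since α/2 ∈ QI, so sin(α/2) = 0.9272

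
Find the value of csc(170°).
csc(170°) = 5.759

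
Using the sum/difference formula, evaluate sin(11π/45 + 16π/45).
sin(11π/45 + 16π/45) = sin 11π/45 cos 16π/45 + cos 11π/45 sin 16π/45 = 0.9511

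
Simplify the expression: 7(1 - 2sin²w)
7(1 - 2sin²w) = 7(cos(2w)) (using Double angle)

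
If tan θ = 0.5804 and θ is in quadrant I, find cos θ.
cos θ = 0.8649 (using tan²θ + 1 = sec²θ)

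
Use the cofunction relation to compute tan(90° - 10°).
tan(90° - 10°) = cot(10°) = 5.671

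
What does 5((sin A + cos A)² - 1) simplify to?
5((sin A + cos A)² - 1) = 5(sin(2A)) (using Pythagorean + double angle)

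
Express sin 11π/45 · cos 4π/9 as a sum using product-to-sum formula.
sin 11π/45 cos 4π/9 = (1/2)[sin(11π/45+4π/9) + sin(11π/45-4π/9)]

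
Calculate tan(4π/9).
tan(4π/9) = 5.671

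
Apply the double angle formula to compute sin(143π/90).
sin(143π/90) = 2 sin 143π/180 cos 143π/180 = -0.9613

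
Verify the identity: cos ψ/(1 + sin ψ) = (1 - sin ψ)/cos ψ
RHS = (1 - sin ψ)(1 + sin ψ) / (cos ψ(1 + sin ψ)) = (1 - sin²ψ) / (cos ψ(1 + sin ψ)) = cos²ψ / (cos ψ(1 + sin ψ)) = cos ψ/(1 + sin ψ) = LHS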